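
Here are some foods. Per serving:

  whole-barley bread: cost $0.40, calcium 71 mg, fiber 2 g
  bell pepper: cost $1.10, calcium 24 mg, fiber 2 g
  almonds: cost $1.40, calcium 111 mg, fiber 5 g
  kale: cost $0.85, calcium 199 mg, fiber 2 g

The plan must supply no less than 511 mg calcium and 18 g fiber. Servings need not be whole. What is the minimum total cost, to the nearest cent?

$3.60

Check every corner: each single food scaled to meet both minima, and each pair solved so both constraints bind.
whole-barley bread only: max(511/71, 18/2) = 9 servings → $3.60.
bell pepper only: max(511/24, 18/2) = 21.29 servings → $23.42.
almonds only: max(511/111, 18/5) = 4.604 servings → $6.45.
kale only: max(511/199, 18/2) = 9 servings → $7.65.
whole-barley bread + bell pepper with both tight: 6.277 servings and 2.723 servings → $5.51.
whole-barley bread + almonds with both tight: 4.188 servings and 1.925 servings → $4.37.
whole-barley bread + kale: intersection lies outside the first quadrant.
bell pepper + almonds: the both-tight solution has a negative serving — not a feasible corner.
bell pepper + kale with both tight: 7.314 servings and 1.686 servings → $9.48.
almonds + kale with both tight: 3.312 servings and 0.7206 servings → $5.25.
Cheapest feasible corner: $3.60.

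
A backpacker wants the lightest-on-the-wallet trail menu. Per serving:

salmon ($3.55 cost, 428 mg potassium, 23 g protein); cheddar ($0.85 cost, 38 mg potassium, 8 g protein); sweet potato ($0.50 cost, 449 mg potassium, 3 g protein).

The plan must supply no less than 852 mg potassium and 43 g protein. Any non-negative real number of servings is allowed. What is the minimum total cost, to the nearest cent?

With two linear requirements the optimum uses one or two foods; enumerate the corners.
salmon only: max(852/428, 43/23) = 1.991 servings → $7.07.
cheddar only: max(852/38, 43/8) = 22.42 servings → $19.06.
sweet potato only: max(852/449, 43/3) = 14.33 servings → $7.17.
salmon + cheddar: intersection lies outside the first quadrant.
salmon + sweet potato with both tight: 1.852 servings and 0.1318 servings → $6.64.
cheddar + sweet potato with both tight: 4.816 servings and 1.49 servings → $4.84.
Cheapest feasible corner: $4.84.

$4.84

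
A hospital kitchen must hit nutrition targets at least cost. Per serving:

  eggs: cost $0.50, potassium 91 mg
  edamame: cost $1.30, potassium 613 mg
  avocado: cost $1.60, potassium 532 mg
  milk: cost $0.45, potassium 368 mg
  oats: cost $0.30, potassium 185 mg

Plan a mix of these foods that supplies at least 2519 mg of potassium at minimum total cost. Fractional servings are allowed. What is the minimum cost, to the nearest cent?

$3.08

Cost per mg of potassium: milk $0.0012, oats $0.0016, edamame $0.0021, avocado $0.0030, eggs $0.0055.
With no serving limits, use only milk: 2519 mg / 368 mg = 6.845 servings × $0.45 = $3.08.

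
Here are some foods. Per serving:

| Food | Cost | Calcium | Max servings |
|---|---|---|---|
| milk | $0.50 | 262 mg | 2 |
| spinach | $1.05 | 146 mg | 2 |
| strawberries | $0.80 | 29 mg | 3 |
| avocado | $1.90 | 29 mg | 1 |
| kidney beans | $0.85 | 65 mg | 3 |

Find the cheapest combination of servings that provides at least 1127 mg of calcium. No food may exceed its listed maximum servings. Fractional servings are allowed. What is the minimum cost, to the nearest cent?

$9.95

Cost per mg of calcium: milk $0.0019, spinach $0.0072, kidney beans $0.0131, strawberries $0.0276, avocado $0.0655.
Take 2 servings of milk: +524.0 mg calcium for $1.00 (total $1.00, still need 603.0 mg).
Take 2 servings of spinach: +292.0 mg calcium for $2.10 (total $3.10, still need 311.0 mg).
Take 3 servings of kidney beans: +195.0 mg calcium for $2.55 (total $5.65, still need 116.0 mg).
Take 3 servings of strawberries: +87.0 mg calcium for $2.40 (total $8.05, still need 29.0 mg).
Take 1 serving of avocado: +29.0 mg calcium for $1.90 (total $9.95, still need 0.0 mg).
Greedy by cheapest-per-mg is optimal for a single linear constraint, so the minimum cost is $9.95.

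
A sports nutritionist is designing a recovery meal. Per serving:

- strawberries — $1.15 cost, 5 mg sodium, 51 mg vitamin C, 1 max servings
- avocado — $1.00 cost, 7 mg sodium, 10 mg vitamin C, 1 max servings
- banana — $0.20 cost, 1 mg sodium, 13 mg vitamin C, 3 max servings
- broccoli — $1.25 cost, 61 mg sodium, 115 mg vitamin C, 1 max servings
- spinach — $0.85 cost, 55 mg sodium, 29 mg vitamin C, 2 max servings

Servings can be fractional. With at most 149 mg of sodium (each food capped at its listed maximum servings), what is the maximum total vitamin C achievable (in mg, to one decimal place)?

253.5 mg

Vitamin C per mg sodium: banana 13, strawberries 10.2, broccoli 1.885, avocado 1.429, spinach 0.5273.
Take 3 servings of banana: uses 3 mg sodium, +39.0 mg vitamin C (running total 39.0 mg).
Take 1 serving of strawberries: uses 5 mg sodium, +51.0 mg vitamin C (running total 90.0 mg).
Take 1 serving of broccoli: uses 61 mg sodium, +115.0 mg vitamin C (running total 205.0 mg).
Take 1 serving of avocado: uses 7 mg sodium, +10.0 mg vitamin C (running total 215.0 mg).
Take 1.327 servings of spinach: uses 73 mg sodium, +38.5 mg vitamin C (running total 253.5 mg).
Greedy by best ratio exhausts the sodium allowance optimally: 253.5 mg.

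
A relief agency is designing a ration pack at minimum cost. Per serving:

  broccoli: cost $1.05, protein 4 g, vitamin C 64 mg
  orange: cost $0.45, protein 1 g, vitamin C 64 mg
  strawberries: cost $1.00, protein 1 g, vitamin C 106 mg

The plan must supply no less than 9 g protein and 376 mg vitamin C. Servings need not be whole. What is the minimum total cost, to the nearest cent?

broccoli only: max(9/4, 376/64) = 5.875 servings → $6.17.
orange only: max(9/1, 376/64) = 9 servings → $4.05.
strawberries only: max(9/1, 376/106) = 9 servings → $9.00.
broccoli + orange with both tight: 1.042 servings and 4.833 servings → $3.27.
broccoli + strawberries with both tight: 1.606 servings and 2.578 servings → $4.26.
orange + strawberries: the both-tight solution has a negative serving — not a feasible corner.
The minimum over all feasible corners is $3.27.

$3.27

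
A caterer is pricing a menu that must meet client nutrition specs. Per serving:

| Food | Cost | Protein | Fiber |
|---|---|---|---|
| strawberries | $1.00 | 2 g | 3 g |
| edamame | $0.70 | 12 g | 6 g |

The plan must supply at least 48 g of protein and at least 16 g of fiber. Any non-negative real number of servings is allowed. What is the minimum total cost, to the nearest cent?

$2.80

The cheapest plan sits at a corner of the feasible region — with two constraints it uses at most two foods.
strawberries only: max(48/2, 16/3) = 24 servings → $24.00.
edamame only: max(48/12, 16/6) = 4 servings → $2.80.
strawberries + edamame: the both-tight solution has a negative serving — not a feasible corner.
Cheapest feasible corner: $2.80.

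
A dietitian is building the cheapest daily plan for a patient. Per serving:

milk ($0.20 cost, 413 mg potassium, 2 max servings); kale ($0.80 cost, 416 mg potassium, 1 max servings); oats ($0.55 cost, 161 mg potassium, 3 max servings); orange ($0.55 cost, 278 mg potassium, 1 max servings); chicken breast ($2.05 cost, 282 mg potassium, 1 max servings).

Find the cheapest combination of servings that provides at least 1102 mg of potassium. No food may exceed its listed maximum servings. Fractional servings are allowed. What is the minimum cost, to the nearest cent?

$0.93

Cost per mg of potassium: milk $0.0005, kale $0.0019, orange $0.0020, oats $0.0034, chicken breast $0.0073.
Take 2 servings of milk: +826.0 mg potassium for $0.40 (total $0.40, still need 276.0 mg).
Take 0.6635 servings of kale: +276.0 mg potassium for $0.53 (total $0.93, still need 0.0 mg).
Greedy by cheapest-per-mg is optimal for a single linear constraint, so the minimum cost is $0.93.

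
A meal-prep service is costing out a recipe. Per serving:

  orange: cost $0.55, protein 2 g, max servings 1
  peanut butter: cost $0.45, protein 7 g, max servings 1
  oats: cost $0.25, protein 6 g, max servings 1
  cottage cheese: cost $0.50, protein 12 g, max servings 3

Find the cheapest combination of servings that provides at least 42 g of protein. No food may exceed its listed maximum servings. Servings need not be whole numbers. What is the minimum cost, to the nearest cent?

Cost per g of protein: oats $0.0417, cottage cheese $0.0417, peanut butter $0.0643, orange $0.2750.
Take 1 serving of oats: +6.0 g protein for $0.25 (total $0.25, still need 36.0 g).
Take 3 servings of cottage cheese: +36.0 g protein for $1.50 (total $1.75, still need 0.0 g).
Filling from the cheapest source first is optimal under one linear minimum: $1.75.

$1.75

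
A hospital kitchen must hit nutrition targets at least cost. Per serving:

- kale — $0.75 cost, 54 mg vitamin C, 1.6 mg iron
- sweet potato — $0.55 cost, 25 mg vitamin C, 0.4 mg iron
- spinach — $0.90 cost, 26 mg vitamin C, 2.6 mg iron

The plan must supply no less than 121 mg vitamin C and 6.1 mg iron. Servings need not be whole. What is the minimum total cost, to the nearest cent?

Compare the cost at each extreme point of the feasible region.
kale only: max(121/54, 6.1/1.6) = 3.812 servings → $2.86.
sweet potato only: max(121/25, 6.1/0.4) = 15.25 servings → $8.39.
spinach only: max(121/26, 6.1/2.6) = 4.654 servings → $4.19.
kale + sweet potato with both targets exact would need a negative amount; discard.
kale + spinach with both tight: 1.579 servings and 1.374 servings → $2.42.
sweet potato + spinach with both tight: 2.857 servings and 1.907 servings → $3.29.
So the least-cost plan costs $2.42.

$2.42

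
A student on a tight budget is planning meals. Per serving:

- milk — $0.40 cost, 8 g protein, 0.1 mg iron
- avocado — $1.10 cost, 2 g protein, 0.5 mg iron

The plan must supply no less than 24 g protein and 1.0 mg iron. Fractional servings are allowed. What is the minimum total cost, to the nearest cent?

This is a tiny linear program; its minimum lies at a vertex of the feasible set. List the vertices and price them.
milk only: max(24/8, 1.0/0.1) = 10 servings → $4.00.
avocado only: max(24/2, 1.0/0.5) = 12 servings → $13.20.
milk + avocado with both tight: 2.632 servings and 1.474 servings → $2.67.
The minimum over all feasible corners is $2.67.

$2.67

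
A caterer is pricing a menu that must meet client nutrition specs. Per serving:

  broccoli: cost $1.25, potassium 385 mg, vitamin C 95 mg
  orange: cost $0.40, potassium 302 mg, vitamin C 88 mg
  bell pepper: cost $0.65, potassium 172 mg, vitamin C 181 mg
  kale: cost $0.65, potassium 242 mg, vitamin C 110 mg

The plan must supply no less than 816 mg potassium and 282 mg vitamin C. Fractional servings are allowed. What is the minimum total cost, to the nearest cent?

A basic optimal solution has at most two foods positive. Try each food alone and each pair with both targets met exactly.
broccoli only: max(816/385, 282/95) = 2.968 servings → $3.71.
orange only: max(816/302, 282/88) = 3.205 servings → $1.28.
bell pepper only: max(816/172, 282/181) = 4.744 servings → $3.08.
kale only: max(816/242, 282/110) = 3.372 servings → $2.19.
broccoli + orange: the both-tight solution has a negative serving — not a feasible corner.
broccoli + bell pepper with both tight: 1.859 servings and 0.5821 servings → $2.70.
broccoli + kale with both tight: 1.111 servings and 1.604 servings → $2.43.
orange + bell pepper with both tight: 2.51 servings and 0.3379 servings → $1.22.
orange + kale with both tight: 1.804 servings and 1.12 servings → $1.45.
bell pepper + kale: intersection lies outside the first quadrant.
Cheapest feasible corner: $1.22.

$1.22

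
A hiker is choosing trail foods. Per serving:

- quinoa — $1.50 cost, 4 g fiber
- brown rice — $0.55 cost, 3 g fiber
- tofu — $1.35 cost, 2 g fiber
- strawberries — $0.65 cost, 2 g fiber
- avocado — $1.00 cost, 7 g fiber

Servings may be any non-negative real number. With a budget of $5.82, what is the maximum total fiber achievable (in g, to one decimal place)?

40.7 g

Fiber per dollar: avocado 7, brown rice 5.455, strawberries 3.077, quinoa 2.667, tofu 1.481.
With no serving limits, spend the whole cost allowance on avocado: $5.82 / $1.00 × 7 g = 40.7 g.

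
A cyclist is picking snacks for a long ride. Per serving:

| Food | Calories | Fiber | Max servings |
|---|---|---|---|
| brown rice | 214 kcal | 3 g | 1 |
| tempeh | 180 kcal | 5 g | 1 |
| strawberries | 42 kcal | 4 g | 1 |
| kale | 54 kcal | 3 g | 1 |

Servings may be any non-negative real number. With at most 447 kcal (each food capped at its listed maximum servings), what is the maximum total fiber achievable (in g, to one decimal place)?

Fiber per kcal: strawberries 0.09524, kale 0.05556, tempeh 0.02778, brown rice 0.01402.
Take 1 serving of strawberries: uses 42 kcal, +4.0 g fiber (running total 4.0 g).
Take 1 serving of kale: uses 54 kcal, +3.0 g fiber (running total 7.0 g).
Take 1 serving of tempeh: uses 180 kcal, +5.0 g fiber (running total 12.0 g).
Take 0.7991 servings of brown rice: uses 171 kcal, +2.4 g fiber (running total 14.4 g).
Filling greedily by fiber-per-kcal is optimal for one linear limit, giving 14.4 g.

14.4 g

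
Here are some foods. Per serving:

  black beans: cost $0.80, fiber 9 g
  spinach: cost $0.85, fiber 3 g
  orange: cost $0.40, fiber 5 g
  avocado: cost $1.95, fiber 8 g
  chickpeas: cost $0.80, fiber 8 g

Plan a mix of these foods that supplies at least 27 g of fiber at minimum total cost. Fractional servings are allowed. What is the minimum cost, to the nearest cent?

$2.16

Cost per g of fiber: orange $0.0800, black beans $0.0889, chickpeas $0.1000, avocado $0.2437, spinach $0.2833.
With no serving limits, use only orange: 27 g / 5 g = 5.4 servings × $0.40 = $2.16.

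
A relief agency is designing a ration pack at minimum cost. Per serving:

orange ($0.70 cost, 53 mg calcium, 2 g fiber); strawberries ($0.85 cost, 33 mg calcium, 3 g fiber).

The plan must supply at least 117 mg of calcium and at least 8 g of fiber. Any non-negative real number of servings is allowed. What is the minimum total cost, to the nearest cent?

Two binding constraints pin down two serving amounts, so the optimal mix uses at most two foods. The candidates are each food alone (scaled to the tighter of calcium/fiber) and each pair with both constraints tight.
orange only: max(117/53, 8/2) = 4 servings → $2.80.
strawberries only: max(117/33, 8/3) = 3.545 servings → $3.01.
orange + strawberries with both tight: 0.9355 servings and 2.043 servings → $2.39.
Cheapest feasible corner: $2.39.

$2.39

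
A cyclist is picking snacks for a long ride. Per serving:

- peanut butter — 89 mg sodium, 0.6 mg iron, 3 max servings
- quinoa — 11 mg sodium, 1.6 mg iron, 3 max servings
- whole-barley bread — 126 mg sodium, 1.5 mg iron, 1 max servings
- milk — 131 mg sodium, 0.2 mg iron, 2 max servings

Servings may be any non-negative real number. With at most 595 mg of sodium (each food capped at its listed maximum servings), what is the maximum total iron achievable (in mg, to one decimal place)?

8.4 mg

Iron per mg sodium: quinoa 0.1455, whole-barley bread 0.0119, peanut butter 0.006742, milk 0.001527.
Take 3 servings of quinoa: uses 33 mg sodium, +4.8 mg iron (running total 4.8 mg).
Take 1 serving of whole-barley bread: uses 126 mg sodium, +1.5 mg iron (running total 6.3 mg).
Take 3 servings of peanut butter: uses 267 mg sodium, +1.8 mg iron (running total 8.1 mg).
Take 1.29 servings of milk: uses 169 mg sodium, +0.3 mg iron (running total 8.4 mg).
Filling greedily by iron-per-mg sodium is optimal for one linear limit, giving 8.4 mg.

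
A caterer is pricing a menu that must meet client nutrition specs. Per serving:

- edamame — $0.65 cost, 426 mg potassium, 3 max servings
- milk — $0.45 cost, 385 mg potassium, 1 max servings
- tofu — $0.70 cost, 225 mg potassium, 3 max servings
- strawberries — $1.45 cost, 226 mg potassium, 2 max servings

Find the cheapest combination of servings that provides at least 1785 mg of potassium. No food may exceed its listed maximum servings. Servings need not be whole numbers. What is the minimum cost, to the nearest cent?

$2.78

Cost per mg of potassium: milk $0.0012, edamame $0.0015, tofu $0.0031, strawberries $0.0064.
Take 1 serving of milk: +385.0 mg potassium for $0.45 (total $0.45, still need 1400.0 mg).
Take 3 servings of edamame: +1278.0 mg potassium for $1.95 (total $2.40, still need 122.0 mg).
Take 0.5422 servings of tofu: +122.0 mg potassium for $0.38 (total $2.78, still need 0.0 mg).
Greedy by cheapest-per-mg is optimal for a single linear constraint, so the minimum cost is $2.78.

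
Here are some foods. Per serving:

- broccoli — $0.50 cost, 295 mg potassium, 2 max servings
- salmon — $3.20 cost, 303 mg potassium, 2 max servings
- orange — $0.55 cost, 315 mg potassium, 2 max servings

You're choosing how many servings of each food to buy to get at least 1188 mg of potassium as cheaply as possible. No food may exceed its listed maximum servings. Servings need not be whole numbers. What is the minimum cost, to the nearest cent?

Cost per mg of potassium: broccoli $0.0017, orange $0.0017, salmon $0.0106.
Take 2 servings of broccoli: +590.0 mg potassium for $1.00 (total $1.00, still need 598.0 mg).
Take 1.898 servings of orange: +598.0 mg potassium for $1.04 (total $2.04, still need 0.0 mg).
Greedy by cheapest-per-mg is optimal for a single linear constraint, so the minimum cost is $2.04.

$2.04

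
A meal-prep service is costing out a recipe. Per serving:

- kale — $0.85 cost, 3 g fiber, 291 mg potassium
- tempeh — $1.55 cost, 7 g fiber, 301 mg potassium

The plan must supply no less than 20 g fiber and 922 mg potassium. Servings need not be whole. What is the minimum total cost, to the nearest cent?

$4.50

kale only: max(20/3, 922/291) = 6.667 servings → $5.67.
tempeh only: max(20/7, 922/301) = 3.063 servings → $4.75.
kale + tempeh with both tight: 0.3827 servings and 2.693 servings → $4.50.
The minimum over all feasible corners is $4.50.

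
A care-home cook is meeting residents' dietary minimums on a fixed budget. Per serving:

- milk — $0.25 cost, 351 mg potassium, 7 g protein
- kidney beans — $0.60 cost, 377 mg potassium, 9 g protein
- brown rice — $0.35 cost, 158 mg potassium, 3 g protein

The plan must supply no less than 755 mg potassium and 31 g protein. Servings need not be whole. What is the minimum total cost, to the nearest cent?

Check every corner: each single food scaled to meet both minima, and each pair solved so both constraints bind.
milk only: max(755/351, 31/7) = 4.429 servings → $1.11.
kidney beans only: max(755/377, 31/9) = 3.444 servings → $2.07.
brown rice only: max(755/158, 31/3) = 10.33 servings → $3.62.
milk + kidney beans with both targets exact would need a negative amount; discard.
milk + brown rice with both targets exact would need a negative amount; discard.
kidney beans + brown rice: the both-tight solution has a negative serving — not a feasible corner.
So the least-cost plan costs $1.11.

$1.11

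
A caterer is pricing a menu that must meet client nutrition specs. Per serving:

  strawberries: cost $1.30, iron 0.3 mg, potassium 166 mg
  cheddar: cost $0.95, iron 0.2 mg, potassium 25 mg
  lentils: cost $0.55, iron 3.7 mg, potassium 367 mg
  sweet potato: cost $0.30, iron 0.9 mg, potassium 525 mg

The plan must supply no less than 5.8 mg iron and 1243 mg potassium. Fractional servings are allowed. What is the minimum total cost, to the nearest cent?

$1.12

With two linear requirements the optimum uses one or two foods; enumerate the corners.
strawberries only: max(5.8/0.3, 1243/166) = 19.33 servings → $25.13.
cheddar only: max(5.8/0.2, 1243/25) = 49.72 servings → $47.23.
lentils only: max(5.8/3.7, 1243/367) = 3.387 servings → $1.86.
sweet potato only: max(5.8/0.9, 1243/525) = 6.444 servings → $1.93.
strawberries + cheddar with both tight: 4.031 servings and 22.95 servings → $27.05.
strawberries + lentils with both tight: 4.901 servings and 1.17 servings → $7.01.
strawberries + sweet potato: intersection lies outside the first quadrant.
cheddar + lentils with both targets exact would need a negative amount; discard.
cheddar + sweet potato with both tight: 23.35 servings and 1.256 servings → $22.56.
lentils + sweet potato with both tight: 1.195 servings and 1.532 servings → $1.12.
So the least-cost plan costs $1.12.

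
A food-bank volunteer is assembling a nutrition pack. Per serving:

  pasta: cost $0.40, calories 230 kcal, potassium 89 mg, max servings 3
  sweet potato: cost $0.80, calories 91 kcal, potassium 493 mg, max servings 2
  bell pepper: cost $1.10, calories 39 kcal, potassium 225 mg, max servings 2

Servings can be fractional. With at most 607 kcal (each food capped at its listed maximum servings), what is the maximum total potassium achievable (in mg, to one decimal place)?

1570.3 mg

Potassium per kcal: bell pepper 5.769, sweet potato 5.418, pasta 0.387.
Take 2 servings of bell pepper: uses 78 kcal, +450.0 mg potassium (running total 450.0 mg).
Take 2 servings of sweet potato: uses 182 kcal, +986.0 mg potassium (running total 1436.0 mg).
Take 1.509 servings of pasta: uses 347 kcal, +134.3 mg potassium (running total 1570.3 mg).
Greedy by best ratio exhausts the calories allowance optimally: 1570.3 mg.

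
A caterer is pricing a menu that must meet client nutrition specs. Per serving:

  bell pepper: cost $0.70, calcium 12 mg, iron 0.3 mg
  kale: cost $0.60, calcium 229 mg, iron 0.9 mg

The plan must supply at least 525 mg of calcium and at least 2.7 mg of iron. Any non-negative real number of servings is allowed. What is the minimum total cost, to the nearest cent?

$1.80

A basic optimal solution has at most two foods positive. Try each food alone and each pair with both targets met exactly.
bell pepper only: max(525/12, 2.7/0.3) = 43.75 servings → $30.62.
kale only: max(525/229, 2.7/0.9) = 3 servings → $1.80.
bell pepper + kale with both tight: 2.518 servings and 2.161 servings → $3.06.
So the least-cost plan costs $1.80.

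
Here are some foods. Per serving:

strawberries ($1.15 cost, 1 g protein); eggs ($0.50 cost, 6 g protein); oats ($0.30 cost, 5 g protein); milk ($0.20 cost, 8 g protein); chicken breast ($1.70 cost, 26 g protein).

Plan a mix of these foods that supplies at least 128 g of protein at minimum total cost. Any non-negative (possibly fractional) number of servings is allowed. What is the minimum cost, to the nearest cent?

$3.20

Cost per g of protein: milk $0.0250, oats $0.0600, chicken breast $0.0654, eggs $0.0833, strawberries $1.1500.
With no serving limits, use only milk: 128 g / 8 g = 16 servings × $0.20 = $3.20.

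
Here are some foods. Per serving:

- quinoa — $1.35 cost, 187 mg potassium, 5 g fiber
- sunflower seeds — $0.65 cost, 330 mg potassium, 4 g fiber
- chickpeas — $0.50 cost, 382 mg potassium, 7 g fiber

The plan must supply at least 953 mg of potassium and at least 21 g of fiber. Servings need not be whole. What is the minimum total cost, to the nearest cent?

A basic optimal solution has at most two foods positive. Try each food alone and each pair with both targets met exactly.
quinoa only: max(953/187, 21/5) = 5.096 servings → $6.88.
sunflower seeds only: max(953/330, 21/4) = 5.25 servings → $3.41.
chickpeas only: max(953/382, 21/7) = 3 servings → $1.50.
quinoa + sunflower seeds with both tight: 3.457 servings and 0.929 servings → $5.27.
quinoa + chickpeas with both tight: 2.248 servings and 1.394 servings → $3.73.
sunflower seeds + chickpeas with both targets exact would need a negative amount; discard.
So the least-cost plan costs $1.50.

$1.50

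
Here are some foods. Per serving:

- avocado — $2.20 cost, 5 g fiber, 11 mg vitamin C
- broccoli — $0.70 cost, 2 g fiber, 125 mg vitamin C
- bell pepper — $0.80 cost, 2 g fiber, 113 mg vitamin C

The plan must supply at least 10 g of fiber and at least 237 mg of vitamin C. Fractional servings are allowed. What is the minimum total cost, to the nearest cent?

$3.50

Compare the cost at each extreme point of the feasible region.
avocado only: max(10/5, 237/11) = 21.55 servings → $47.40.
broccoli only: max(10/2, 237/125) = 5 servings → $3.50.
bell pepper only: max(10/2, 237/113) = 5 servings → $4.00.
avocado + broccoli with both tight: 1.287 servings and 1.783 servings → $4.08.
avocado + bell pepper with both tight: 1.208 servings and 1.98 servings → $4.24.
broccoli + bell pepper with both targets exact would need a negative amount; discard.
Cheapest feasible corner: $3.50.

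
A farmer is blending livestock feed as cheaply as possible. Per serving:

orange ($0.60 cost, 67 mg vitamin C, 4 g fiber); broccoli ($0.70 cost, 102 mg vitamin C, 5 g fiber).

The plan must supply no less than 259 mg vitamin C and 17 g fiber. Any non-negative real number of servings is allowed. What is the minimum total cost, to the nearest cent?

Check every corner: each single food scaled to meet both minima, and each pair solved so both constraints bind.
orange only: max(259/67, 17/4) = 4.25 servings → $2.55.
broccoli only: max(259/102, 17/5) = 3.4 servings → $2.38.
orange + broccoli: intersection lies outside the first quadrant.
So the least-cost plan costs $2.38.

$2.38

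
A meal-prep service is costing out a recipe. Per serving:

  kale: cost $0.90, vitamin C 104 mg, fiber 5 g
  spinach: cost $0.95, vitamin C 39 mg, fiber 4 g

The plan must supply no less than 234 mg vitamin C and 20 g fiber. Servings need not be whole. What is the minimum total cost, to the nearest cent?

kale only: max(234/104, 20/5) = 4 servings → $3.60.
spinach only: max(234/39, 20/4) = 6 servings → $5.70.
kale + spinach with both tight: 0.7059 servings and 4.118 servings → $4.55.
Cheapest feasible corner: $3.60.

$3.60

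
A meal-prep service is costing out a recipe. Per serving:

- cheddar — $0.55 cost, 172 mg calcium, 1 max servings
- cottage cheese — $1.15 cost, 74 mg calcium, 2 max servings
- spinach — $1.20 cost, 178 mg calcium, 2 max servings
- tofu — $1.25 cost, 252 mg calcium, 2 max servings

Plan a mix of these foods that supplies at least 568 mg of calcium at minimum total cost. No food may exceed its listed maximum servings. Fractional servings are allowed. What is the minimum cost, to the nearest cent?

$2.51

Cost per mg of calcium: cheddar $0.0032, tofu $0.0050, spinach $0.0067, cottage cheese $0.0155.
Take 1 serving of cheddar: +172.0 mg calcium for $0.55 (total $0.55, still need 396.0 mg).
Take 1.571 servings of tofu: +396.0 mg calcium for $1.96 (total $2.51, still need 0.0 mg).
Greedy by cheapest-per-mg is optimal for a single linear constraint, so the minimum cost is $2.51.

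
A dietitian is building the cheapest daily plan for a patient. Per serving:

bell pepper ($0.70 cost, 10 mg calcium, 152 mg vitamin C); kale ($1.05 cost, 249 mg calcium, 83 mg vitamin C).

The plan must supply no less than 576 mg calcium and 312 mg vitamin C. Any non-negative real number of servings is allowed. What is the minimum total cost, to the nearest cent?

The cheapest plan sits at a corner of the feasible region — with two constraints it uses at most two foods.
bell pepper only: max(576/10, 312/152) = 57.6 servings → $40.32.
kale only: max(576/249, 312/83) = 3.759 servings → $3.95.
bell pepper + kale with both tight: 0.8072 servings and 2.281 servings → $2.96.
The minimum over all feasible corners is $2.96.

$2.96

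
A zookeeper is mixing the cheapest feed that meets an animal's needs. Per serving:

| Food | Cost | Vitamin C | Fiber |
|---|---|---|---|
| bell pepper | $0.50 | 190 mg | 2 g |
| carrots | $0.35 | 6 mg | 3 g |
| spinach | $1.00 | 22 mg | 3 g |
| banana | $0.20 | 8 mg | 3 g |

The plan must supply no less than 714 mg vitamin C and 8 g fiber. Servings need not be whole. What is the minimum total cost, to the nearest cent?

$1.91

Check every corner: each single food scaled to meet both minima, and each pair solved so both constraints bind.
bell pepper only: max(714/190, 8/2) = 4 servings → $2.00.
carrots only: max(714/6, 8/3) = 119 servings → $41.65.
spinach only: max(714/22, 8/3) = 32.45 servings → $32.45.
banana only: max(714/8, 8/3) = 89.25 servings → $17.85.
bell pepper + carrots with both tight: 3.753 servings and 0.1649 servings → $1.93.
bell pepper + spinach with both tight: 3.738 servings and 0.1749 servings → $2.04.
bell pepper + banana with both tight: 3.751 servings and 0.1661 servings → $1.91.
carrots + spinach with both targets exact would need a negative amount; discard.
carrots + banana: intersection lies outside the first quadrant.
spinach + banana with both targets exact would need a negative amount; discard.
So the least-cost plan costs $1.91.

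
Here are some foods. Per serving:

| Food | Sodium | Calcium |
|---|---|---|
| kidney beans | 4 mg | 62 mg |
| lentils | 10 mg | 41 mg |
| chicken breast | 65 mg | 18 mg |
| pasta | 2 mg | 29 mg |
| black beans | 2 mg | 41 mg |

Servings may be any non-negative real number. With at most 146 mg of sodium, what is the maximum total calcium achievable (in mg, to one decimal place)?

Calcium per mg sodium: black beans 20.5, kidney beans 15.5, pasta 14.5, lentils 4.1, chicken breast 0.2769.
With no serving limits, spend the whole sodium allowance on black beans: 146 mg / 2 mg × 41 mg = 2993.0 mg.

2993.0 mg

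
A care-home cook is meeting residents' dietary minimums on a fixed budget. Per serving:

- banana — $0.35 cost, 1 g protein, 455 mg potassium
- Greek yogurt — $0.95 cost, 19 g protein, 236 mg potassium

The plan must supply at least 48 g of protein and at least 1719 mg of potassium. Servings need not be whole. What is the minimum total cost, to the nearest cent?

$3.16

An LP optimum is at a vertex; with two nutrient constraints at most two foods are used. Check each candidate.
banana only: max(48/1, 1719/455) = 48 servings → $16.80.
Greek yogurt only: max(48/19, 1719/236) = 7.284 servings → $6.92.
banana + Greek yogurt with both tight: 2.537 servings and 2.393 servings → $3.16.
So the least-cost plan costs $3.16.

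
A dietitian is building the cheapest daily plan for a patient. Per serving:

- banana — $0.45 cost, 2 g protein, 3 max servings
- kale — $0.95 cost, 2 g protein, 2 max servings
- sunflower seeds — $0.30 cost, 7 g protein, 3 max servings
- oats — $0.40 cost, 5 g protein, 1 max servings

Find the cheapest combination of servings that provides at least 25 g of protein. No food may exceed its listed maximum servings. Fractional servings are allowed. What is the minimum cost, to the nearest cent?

Cost per g of protein: sunflower seeds $0.0429, oats $0.0800, banana $0.2250, kale $0.4750.
Take 3 servings of sunflower seeds: +21.0 g protein for $0.90 (total $0.90, still need 4.0 g).
Take 0.8 servings of oats: +4.0 g protein for $0.32 (total $1.22, still need 0.0 g).
Greedy by cheapest-per-g is optimal for a single linear constraint, so the minimum cost is $1.22.

$1.22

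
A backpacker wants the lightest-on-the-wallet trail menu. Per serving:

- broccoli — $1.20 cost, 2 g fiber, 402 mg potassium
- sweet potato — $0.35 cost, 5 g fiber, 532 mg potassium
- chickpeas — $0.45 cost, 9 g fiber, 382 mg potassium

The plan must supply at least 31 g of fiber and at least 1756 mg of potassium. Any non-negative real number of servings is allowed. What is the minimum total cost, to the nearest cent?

$1.69

The cheapest plan sits at a corner of the feasible region — with two constraints it uses at most two foods.
broccoli only: max(31/2, 1756/402) = 15.5 servings → $18.60.
sweet potato only: max(31/5, 1756/532) = 6.2 servings → $2.17.
chickpeas only: max(31/9, 1756/382) = 4.597 servings → $2.07.
broccoli + sweet potato: intersection lies outside the first quadrant.
broccoli + chickpeas with both tight: 1.388 servings and 3.136 servings → $3.08.
sweet potato + chickpeas with both tight: 1.377 servings and 2.68 servings → $1.69.
Cheapest feasible corner: $1.69.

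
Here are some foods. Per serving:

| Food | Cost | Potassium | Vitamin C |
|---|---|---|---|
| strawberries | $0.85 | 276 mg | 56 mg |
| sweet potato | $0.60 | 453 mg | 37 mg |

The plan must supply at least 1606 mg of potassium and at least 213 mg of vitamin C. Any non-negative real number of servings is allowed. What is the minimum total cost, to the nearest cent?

$3.31

At the optimum either one food covers both requirements or two foods hit both targets exactly; no other combination can be cheaper.
strawberries only: max(1606/276, 213/56) = 5.819 servings → $4.95.
sweet potato only: max(1606/453, 213/37) = 5.757 servings → $3.45.
strawberries + sweet potato with both tight: 2.446 servings and 2.055 servings → $3.31.
Cheapest feasible corner: $3.31.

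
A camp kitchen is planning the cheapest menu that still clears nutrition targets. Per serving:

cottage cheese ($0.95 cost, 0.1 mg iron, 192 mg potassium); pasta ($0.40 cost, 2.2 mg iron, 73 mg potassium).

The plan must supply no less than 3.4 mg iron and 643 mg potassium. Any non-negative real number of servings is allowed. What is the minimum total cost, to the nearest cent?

With two linear requirements the optimum uses one or two foods; enumerate the corners.
cottage cheese only: max(3.4/0.1, 643/192) = 34 servings → $32.30.
pasta only: max(3.4/2.2, 643/73) = 8.808 servings → $3.52.
cottage cheese + pasta with both tight: 2.81 servings and 1.418 servings → $3.24.
Cheapest feasible corner: $3.24.

$3.24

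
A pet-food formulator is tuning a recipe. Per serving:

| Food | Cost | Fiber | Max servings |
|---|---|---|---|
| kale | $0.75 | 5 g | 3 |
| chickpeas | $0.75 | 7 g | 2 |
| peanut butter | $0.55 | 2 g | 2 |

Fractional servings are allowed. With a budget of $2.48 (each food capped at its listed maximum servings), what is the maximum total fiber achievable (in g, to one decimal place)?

Fiber per dollar: chickpeas 9.333, kale 6.667, peanut butter 3.636.
Take 2 servings of chickpeas: spends $1.50, +14.0 g fiber (running total 14.0 g).
Take 1.307 servings of kale: spends $0.98, +6.5 g fiber (running total 20.5 g).
Filling greedily by fiber-per-dollar is optimal for one linear limit, giving 20.5 g.

20.5 g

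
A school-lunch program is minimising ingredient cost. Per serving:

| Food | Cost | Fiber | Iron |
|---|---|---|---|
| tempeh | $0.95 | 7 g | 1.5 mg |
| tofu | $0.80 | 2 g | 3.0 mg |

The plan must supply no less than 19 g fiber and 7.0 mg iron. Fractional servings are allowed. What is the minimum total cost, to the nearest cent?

$3.18

The cheapest plan sits at a corner of the feasible region — with two constraints it uses at most two foods.
tempeh only: max(19/7, 7.0/1.5) = 4.667 servings → $4.43.
tofu only: max(19/2, 7.0/3.0) = 9.5 servings → $7.60.
tempeh + tofu with both tight: 2.389 servings and 1.139 servings → $3.18.
So the least-cost plan costs $3.18.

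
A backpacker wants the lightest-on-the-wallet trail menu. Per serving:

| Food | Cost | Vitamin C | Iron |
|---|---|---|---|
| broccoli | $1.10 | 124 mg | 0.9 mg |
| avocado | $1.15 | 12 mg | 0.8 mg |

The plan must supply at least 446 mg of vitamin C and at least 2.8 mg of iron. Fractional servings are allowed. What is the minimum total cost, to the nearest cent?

Minimising a linear cost over {vitamin C ≥ 446, iron ≥ 2.8, servings ≥ 0} — the optimum is at a vertex, using one or two foods.
broccoli only: max(446/124, 2.8/0.9) = 3.597 servings → $3.96.
avocado only: max(446/12, 2.8/0.8) = 37.17 servings → $42.74.
broccoli + avocado: intersection lies outside the first quadrant.
So the least-cost plan costs $3.96.

$3.96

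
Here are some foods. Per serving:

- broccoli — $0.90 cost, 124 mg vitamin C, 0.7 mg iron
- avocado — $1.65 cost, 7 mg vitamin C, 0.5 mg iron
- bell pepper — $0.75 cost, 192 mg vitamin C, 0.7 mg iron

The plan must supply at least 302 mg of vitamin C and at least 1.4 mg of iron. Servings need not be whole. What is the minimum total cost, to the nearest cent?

$1.50

An LP optimum is at a vertex; with two nutrient constraints at most two foods are used. Check each candidate.
broccoli only: max(302/124, 1.4/0.7) = 2.435 servings → $2.19.
avocado only: max(302/7, 1.4/0.5) = 43.14 servings → $71.19.
bell pepper only: max(302/192, 1.4/0.7) = 2 servings → $1.50.
broccoli + avocado with both targets exact would need a negative amount; discard.
broccoli + bell pepper with both tight: 1.206 servings and 0.7941 servings → $1.68.
avocado + bell pepper with both tight: 0.6301 servings and 1.55 servings → $2.20.
The minimum over all feasible corners is $1.50.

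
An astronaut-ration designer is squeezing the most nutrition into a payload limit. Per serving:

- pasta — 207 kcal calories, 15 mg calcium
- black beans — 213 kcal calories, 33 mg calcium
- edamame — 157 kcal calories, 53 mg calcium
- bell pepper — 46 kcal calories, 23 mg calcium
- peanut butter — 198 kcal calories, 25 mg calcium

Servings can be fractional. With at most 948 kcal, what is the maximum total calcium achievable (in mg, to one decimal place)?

474.0 mg

Calcium per kcal: bell pepper 0.5, edamame 0.3376, black beans 0.1549, peanut butter 0.1263, pasta 0.07246.
With no serving limits, spend the whole calories allowance on bell pepper: 948 kcal / 46 kcal × 23 mg = 474.0 mg.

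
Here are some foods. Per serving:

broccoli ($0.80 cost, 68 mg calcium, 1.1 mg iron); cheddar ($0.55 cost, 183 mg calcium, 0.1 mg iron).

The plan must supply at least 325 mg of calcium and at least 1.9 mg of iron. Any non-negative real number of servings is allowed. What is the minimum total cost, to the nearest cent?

For a min-cost LP with two ≥-constraints, a basic feasible solution has at most two positive variables.
broccoli only: max(325/68, 1.9/1.1) = 4.779 servings → $3.82.
cheddar only: max(325/183, 1.9/0.1) = 19 servings → $10.45.
broccoli + cheddar with both tight: 1.621 servings and 1.174 servings → $1.94.
So the least-cost plan costs $1.94.

$1.94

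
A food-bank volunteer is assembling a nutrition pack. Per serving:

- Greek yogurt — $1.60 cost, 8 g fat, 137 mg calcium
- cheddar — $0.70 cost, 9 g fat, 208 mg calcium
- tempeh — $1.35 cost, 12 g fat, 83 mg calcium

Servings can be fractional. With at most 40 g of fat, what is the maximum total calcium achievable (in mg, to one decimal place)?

924.4 mg

Calcium per g fat: cheddar 23.11, Greek yogurt 17.12, tempeh 6.917.
With no serving limits, spend the whole fat allowance on cheddar: 40 g / 9 g × 208 mg = 924.4 mg.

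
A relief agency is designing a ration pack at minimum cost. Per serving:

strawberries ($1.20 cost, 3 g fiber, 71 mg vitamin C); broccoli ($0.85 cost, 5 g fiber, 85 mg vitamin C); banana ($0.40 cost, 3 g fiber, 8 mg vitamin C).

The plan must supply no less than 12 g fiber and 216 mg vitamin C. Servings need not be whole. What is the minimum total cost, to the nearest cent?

$2.16

With two linear requirements the optimum uses one or two foods; enumerate the corners.
strawberries only: max(12/3, 216/71) = 4 servings → $4.80.
broccoli only: max(12/5, 216/85) = 2.541 servings → $2.16.
banana only: max(12/3, 216/8) = 27 servings → $10.80.
strawberries + broccoli with both tight: 0.6 servings and 2.04 servings → $2.45.
strawberries + banana with both tight: 2.921 servings and 1.079 servings → $3.94.
broccoli + banana: the both-tight solution has a negative serving — not a feasible corner.
So the least-cost plan costs $2.16.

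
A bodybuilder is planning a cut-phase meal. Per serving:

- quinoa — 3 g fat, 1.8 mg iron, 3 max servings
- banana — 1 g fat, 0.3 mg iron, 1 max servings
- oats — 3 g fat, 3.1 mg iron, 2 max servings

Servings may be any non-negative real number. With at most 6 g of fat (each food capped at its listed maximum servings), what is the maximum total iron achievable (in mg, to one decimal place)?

6.2 mg

Iron per g fat: oats 1.033, quinoa 0.6, banana 0.3.
Take 2 servings of oats: uses 6 g fat, +6.2 mg iron (running total 6.2 mg).
Filling greedily by iron-per-g fat is optimal for one linear limit, giving 6.2 mg.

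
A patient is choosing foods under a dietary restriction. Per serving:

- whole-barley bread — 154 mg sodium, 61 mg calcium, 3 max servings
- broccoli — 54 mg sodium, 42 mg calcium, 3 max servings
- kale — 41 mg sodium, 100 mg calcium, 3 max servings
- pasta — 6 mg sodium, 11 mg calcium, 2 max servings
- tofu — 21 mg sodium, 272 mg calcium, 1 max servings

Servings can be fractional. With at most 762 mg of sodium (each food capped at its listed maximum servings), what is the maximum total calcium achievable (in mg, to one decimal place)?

895.9 mg

Calcium per mg sodium: tofu 12.95, kale 2.439, pasta 1.833, broccoli 0.7778, whole-barley bread 0.3961.
Take 1 serving of tofu: uses 21 mg sodium, +272.0 mg calcium (running total 272.0 mg).
Take 3 servings of kale: uses 123 mg sodium, +300.0 mg calcium (running total 572.0 mg).
Take 2 servings of pasta: uses 12 mg sodium, +22.0 mg calcium (running total 594.0 mg).
Take 3 servings of broccoli: uses 162 mg sodium, +126.0 mg calcium (running total 720.0 mg).
Take 2.883 servings of whole-barley bread: uses 444 mg sodium, +175.9 mg calcium (running total 895.9 mg).
Filling greedily by calcium-per-mg sodium is optimal for one linear limit, giving 895.9 mg.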